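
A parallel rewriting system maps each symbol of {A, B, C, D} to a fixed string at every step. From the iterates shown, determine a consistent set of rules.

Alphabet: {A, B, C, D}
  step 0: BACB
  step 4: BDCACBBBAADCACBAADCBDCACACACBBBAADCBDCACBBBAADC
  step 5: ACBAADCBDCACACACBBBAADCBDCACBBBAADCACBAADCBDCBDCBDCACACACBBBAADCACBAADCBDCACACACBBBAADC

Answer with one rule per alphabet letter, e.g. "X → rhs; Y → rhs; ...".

A->B, B->AC, C->DC, D->BAA

  step 4 ⇒ step 5: BDCACBBBAADCACBAADCBDCACACACBBBAADCBDCACBBBAADC ⇒ AC·BAA·DC·B·DC·AC·AC·AC·B·B·BAA·DC·B·DC·AC·B·B·BAA·DC·AC·BAA·DC·B·DC·B·DC·B·DC·AC·AC·AC·B·B·BAA·DC·AC·BAA·DC·B·DC·AC·AC·AC·B·B·BAA·DC
    A ↦ B
    B ↦ AC
    C ↦ DC
    D ↦ BAA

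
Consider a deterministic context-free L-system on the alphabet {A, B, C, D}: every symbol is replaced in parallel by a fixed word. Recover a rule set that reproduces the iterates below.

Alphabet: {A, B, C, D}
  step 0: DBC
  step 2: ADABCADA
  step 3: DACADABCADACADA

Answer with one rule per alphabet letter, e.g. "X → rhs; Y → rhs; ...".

  step 2 ⇒ step 3: ADABCADA ⇒ DA·CA·DA·BC·A·DA·CA·DA
    A ↦ DA
    B ↦ BC
    C ↦ A
    D ↦ CA

A->DA, B->BC, C->A, D->CA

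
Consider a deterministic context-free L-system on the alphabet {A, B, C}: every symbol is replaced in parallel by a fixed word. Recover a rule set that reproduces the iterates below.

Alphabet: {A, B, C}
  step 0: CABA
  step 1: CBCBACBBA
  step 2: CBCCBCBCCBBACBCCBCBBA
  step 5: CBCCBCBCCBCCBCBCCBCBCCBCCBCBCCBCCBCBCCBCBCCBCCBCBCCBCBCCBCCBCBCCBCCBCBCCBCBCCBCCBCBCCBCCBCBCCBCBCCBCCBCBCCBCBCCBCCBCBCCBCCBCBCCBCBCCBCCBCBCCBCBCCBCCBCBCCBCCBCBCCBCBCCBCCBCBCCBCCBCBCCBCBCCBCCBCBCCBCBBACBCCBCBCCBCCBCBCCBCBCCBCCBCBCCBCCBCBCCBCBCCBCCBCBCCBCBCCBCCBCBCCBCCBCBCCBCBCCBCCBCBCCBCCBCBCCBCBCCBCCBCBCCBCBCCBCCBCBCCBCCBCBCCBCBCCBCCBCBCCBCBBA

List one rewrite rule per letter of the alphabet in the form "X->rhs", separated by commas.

A->BA, B->CB, C->CBC

  step 1 ⇒ step 2: CBCBACBBA ⇒ CBC·CB·CBC·CB·BA·CBC·CB·CB·BA
    A ↦ BA
    B ↦ CB
    C ↦ CBC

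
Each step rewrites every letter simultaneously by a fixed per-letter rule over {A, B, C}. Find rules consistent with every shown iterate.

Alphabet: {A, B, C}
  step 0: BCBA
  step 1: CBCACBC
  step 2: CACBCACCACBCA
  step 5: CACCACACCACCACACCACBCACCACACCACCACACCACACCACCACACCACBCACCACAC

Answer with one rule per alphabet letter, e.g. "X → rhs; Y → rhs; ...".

  step 1 ⇒ step 2: CBCACBC ⇒ CA·CB·CA·C·CA·CB·CA
    A ↦ C
    B ↦ CB
    C ↦ CA

A->C, B->CB, C->CA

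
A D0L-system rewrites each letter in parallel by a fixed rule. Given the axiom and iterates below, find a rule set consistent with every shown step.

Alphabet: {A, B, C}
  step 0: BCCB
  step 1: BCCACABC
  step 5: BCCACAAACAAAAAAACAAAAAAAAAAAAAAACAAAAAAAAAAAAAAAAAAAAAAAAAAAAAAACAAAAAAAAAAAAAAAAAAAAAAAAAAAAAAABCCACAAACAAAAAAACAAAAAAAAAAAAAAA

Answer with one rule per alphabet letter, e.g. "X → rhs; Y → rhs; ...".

A->AA, B->BC, C->CA

  step 0 ⇒ step 1: BCCB ⇒ BC·CA·CA·BC
    B ↦ BC
    C ↦ CA
    A ↦ AA  (constrained at step 1)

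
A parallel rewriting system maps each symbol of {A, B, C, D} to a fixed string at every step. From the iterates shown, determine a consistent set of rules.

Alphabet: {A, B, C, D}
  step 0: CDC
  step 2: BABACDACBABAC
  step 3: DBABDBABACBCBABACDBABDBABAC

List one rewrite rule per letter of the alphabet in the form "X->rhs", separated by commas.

  step 2 ⇒ step 3: BABACDACBABAC ⇒ D·BAB·D·BAB·AC·BC·BAB·AC·D·BAB·D·BAB·AC
    A ↦ BAB
    B ↦ D
    C ↦ AC
    D ↦ BC

A->BAB, B->D, C->AC, D->BC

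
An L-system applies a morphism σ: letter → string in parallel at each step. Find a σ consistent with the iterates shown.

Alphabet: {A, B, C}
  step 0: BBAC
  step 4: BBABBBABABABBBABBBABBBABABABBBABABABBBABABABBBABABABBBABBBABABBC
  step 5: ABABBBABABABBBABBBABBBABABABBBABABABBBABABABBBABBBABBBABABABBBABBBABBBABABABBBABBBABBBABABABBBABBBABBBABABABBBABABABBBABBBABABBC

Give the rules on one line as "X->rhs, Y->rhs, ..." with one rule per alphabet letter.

  step 4 ⇒ step 5: BBABBBABABABBBABBBABBBABABABBBABABABBBABABABBBABABABBBABBBABABBC ⇒ AB·AB·BB·AB·AB·AB·BB·AB·BB·AB·BB·AB·AB·AB·BB·AB·AB·AB·BB·AB·AB·AB·BB·AB·BB·AB·BB·AB·AB·AB·BB·AB·BB·AB·BB·AB·AB·AB·BB·AB·BB·AB·BB·AB·AB·AB·BB·AB·BB·AB·BB·AB·AB·AB·BB·AB·AB·AB·BB·AB·BB·AB·AB·BC
    A ↦ BB
    B ↦ AB
    C ↦ BC

A->BB, B->AB, C->BC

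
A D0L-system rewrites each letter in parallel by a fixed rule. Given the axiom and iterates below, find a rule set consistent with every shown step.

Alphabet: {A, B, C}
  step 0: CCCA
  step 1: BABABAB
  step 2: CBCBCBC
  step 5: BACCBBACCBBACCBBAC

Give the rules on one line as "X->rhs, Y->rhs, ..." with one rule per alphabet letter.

  step 1 ⇒ step 2: BABABAB ⇒ C·B·C·B·C·B·C
    A ↦ B
    B ↦ C
  step 0 ⇒ step 1: CCCA ⇒ BA·BA·BA·B
    C ↦ BA

A->B, B->C, C->BA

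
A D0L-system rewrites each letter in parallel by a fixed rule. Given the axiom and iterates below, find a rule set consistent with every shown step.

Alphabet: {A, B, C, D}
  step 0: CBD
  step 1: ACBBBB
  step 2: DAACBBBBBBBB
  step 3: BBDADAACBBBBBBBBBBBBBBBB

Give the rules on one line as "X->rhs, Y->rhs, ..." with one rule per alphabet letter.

  step 2 ⇒ step 3: DAACBBBBBBBB ⇒ BB·DA·DA·AC·BB·BB·BB·BB·BB·BB·BB·BB
    A ↦ DA
    B ↦ BB
    C ↦ AC
    D ↦ BB

A->DA, B->BB, C->AC, D->BB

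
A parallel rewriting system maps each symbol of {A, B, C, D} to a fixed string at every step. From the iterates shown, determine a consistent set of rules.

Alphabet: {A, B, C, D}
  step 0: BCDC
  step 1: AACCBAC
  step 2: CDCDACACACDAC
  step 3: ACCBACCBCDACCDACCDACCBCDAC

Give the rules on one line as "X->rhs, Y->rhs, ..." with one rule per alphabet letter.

A->CD, B->A, C->AC, D->CB

  step 2 ⇒ step 3: CDCDACACACDAC ⇒ AC·CB·AC·CB·CD·AC·CD·AC·CD·AC·CB·CD·AC
    A ↦ CD
    C ↦ AC
    D ↦ CB
  step 0 ⇒ step 1: BCDC ⇒ A·AC·CB·AC
    B ↦ A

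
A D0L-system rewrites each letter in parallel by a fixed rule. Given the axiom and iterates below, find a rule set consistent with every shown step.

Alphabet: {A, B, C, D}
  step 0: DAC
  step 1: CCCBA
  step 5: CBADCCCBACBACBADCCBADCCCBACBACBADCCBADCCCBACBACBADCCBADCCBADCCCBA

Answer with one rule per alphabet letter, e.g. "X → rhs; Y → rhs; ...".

  step 0 ⇒ step 1: DAC ⇒ C·C·CBA
    A ↦ C
    C ↦ CBA
    D ↦ C
    B ↦ D  (constrained at step 1)

A->C, B->D, C->CBA, D->C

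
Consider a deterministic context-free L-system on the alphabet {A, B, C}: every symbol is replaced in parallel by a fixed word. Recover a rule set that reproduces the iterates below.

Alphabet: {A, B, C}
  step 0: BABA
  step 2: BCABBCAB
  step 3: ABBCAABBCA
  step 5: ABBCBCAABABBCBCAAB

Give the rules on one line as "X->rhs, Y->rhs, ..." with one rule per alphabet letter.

  step 2 ⇒ step 3: BCABBCAB ⇒ A·B·BC·A·A·B·BC·A
    A ↦ BC
    B ↦ A
    C ↦ B

A->BC, B->A, C->B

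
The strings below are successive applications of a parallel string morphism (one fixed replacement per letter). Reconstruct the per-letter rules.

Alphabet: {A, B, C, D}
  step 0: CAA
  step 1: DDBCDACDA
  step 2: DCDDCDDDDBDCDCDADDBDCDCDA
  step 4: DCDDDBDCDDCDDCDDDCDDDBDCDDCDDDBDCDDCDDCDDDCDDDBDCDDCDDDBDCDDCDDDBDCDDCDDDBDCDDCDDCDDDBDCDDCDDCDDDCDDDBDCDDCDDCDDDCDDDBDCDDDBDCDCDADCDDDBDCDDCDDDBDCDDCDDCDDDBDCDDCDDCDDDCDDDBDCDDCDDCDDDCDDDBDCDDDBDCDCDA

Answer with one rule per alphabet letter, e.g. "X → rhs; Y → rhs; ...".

A->CDA, B->D, C->DDB, D->DCD

  step 1 ⇒ step 2: DDBCDACDA ⇒ DCD·DCD·D·DDB·DCD·CDA·DDB·DCD·CDA
    A ↦ CDA
    B ↦ D
    C ↦ DDB
    D ↦ DCD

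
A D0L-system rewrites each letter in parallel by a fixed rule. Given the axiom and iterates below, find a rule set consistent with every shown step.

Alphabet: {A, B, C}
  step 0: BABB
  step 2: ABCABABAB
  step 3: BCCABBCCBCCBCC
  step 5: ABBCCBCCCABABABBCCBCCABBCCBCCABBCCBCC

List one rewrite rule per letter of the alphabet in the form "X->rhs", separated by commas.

A->BC, B->C, C->AB

  step 2 ⇒ step 3: ABCABABAB ⇒ BC·C·AB·BC·C·BC·C·BC·C
    A ↦ BC
    B ↦ C
    C ↦ AB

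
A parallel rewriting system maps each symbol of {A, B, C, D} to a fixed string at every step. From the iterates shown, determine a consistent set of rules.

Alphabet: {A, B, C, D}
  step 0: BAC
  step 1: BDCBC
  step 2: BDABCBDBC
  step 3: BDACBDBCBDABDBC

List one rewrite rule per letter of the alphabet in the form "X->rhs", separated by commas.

  step 2 ⇒ step 3: BDABCBDBC ⇒ BD·A·C·BD·BC·BD·A·BD·BC
    A ↦ C
    B ↦ BD
    C ↦ BC
    D ↦ A

A->C, B->BD, C->BC, D->A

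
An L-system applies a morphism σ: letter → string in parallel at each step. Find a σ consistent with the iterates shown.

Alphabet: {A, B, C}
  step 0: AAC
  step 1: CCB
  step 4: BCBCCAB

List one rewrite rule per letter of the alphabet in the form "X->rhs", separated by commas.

A->C, B->CA, C->B

  step 0 ⇒ step 1: AAC ⇒ C·C·B
    A ↦ C
    C ↦ B
    B ↦ CA  (constrained at step 1)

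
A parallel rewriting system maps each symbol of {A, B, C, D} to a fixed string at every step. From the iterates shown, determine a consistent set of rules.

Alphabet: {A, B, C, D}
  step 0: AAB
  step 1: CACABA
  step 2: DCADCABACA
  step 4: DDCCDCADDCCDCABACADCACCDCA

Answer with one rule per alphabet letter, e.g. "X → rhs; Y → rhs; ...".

  step 1 ⇒ step 2: CACABA ⇒ D·CA·D·CA·BA·CA
    A ↦ CA
    B ↦ BA
    C ↦ D
    D ↦ CC  (constrained at step 2)

A->CA, B->BA, C->D, D->CC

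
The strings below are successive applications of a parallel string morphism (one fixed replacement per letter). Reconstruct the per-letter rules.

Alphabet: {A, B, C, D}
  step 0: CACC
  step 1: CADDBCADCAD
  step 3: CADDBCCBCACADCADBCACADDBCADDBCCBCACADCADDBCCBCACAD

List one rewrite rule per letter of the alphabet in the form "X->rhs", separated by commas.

A->DB, B->BCA, C->CAD, D->C

  step 0 ⇒ step 1: CACC ⇒ CAD·DB·CAD·CAD
    A ↦ DB
    C ↦ CAD
    B ↦ BCA  (constrained at step 1)
    D ↦ C  (constrained at step 1)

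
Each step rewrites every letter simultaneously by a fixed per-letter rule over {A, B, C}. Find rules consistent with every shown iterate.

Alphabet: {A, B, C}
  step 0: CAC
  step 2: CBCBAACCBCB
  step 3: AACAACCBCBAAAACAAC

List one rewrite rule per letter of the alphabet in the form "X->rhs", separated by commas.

A->CB, B->C, C->AA

  step 2 ⇒ step 3: CBCBAACCBCB ⇒ AA·C·AA·C·CB·CB·AA·AA·C·AA·C
    A ↦ CB
    B ↦ C
    C ↦ AA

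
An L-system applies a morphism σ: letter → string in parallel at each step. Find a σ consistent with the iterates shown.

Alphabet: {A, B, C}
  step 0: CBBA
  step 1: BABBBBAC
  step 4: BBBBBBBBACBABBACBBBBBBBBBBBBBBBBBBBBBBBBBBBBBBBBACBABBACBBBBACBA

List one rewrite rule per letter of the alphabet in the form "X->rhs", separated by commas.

A->AC, B->BB, C->BA

  step 0 ⇒ step 1: CBBA ⇒ BA·BB·BB·AC
    A ↦ AC
    B ↦ BB
    C ↦ BA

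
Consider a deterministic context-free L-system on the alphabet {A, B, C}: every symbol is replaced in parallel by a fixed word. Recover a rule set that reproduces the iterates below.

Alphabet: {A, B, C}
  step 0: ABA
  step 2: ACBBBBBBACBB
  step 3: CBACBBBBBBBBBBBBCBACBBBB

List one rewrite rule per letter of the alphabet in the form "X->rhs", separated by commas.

  step 2 ⇒ step 3: ACBBBBBBACBB ⇒ CB·AC·BB·BB·BB·BB·BB·BB·CB·AC·BB·BB
    A ↦ CB
    B ↦ BB
    C ↦ AC

A->CB, B->BB, C->AC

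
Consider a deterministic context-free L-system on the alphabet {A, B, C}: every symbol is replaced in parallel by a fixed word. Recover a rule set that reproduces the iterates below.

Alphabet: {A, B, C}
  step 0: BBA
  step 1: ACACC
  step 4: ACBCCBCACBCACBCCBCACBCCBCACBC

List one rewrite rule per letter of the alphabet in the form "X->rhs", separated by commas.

  step 0 ⇒ step 1: BBA ⇒ AC·AC·C
    A ↦ C
    B ↦ AC
    C ↦ BC  (constrained at step 1)

A->C, B->AC, C->BC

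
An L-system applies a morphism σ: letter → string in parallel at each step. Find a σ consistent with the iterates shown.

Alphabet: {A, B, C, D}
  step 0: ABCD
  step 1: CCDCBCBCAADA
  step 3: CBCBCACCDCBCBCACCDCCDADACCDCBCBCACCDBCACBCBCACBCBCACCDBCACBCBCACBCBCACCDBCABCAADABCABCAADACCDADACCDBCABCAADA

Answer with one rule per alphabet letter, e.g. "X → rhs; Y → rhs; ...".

A->CCD, B->CBC, C->BCA, D->ADA

  step 0 ⇒ step 1: ABCD ⇒ CCD·CBC·BCA·ADA
    A ↦ CCD
    B ↦ CBC
    C ↦ BCA
    D ↦ ADA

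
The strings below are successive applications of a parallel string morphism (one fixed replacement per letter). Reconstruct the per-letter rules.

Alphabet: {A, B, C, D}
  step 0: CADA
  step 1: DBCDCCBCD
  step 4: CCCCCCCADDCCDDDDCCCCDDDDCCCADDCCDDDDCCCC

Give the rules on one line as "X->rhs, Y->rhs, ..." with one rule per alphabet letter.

  step 0 ⇒ step 1: CADA ⇒ D·BCD·CC·BCD
    A ↦ BCD
    C ↦ D
    D ↦ CC
    B ↦ CAD  (constrained at step 1)

A->BCD, B->CAD, C->D, D->CC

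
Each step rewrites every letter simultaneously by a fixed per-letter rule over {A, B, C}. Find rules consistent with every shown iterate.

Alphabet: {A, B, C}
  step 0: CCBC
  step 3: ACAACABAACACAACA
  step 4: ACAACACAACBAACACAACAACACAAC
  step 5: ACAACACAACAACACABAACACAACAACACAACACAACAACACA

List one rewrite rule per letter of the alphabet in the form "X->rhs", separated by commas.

A->AC, B->BA, C->A

  step 4 ⇒ step 5: ACAACACAACBAACACAACAACACAAC ⇒ AC·A·AC·AC·A·AC·A·AC·AC·A·BA·AC·AC·A·AC·A·AC·AC·A·AC·AC·A·AC·A·AC·AC·A
    A ↦ AC
    B ↦ BA
    C ↦ A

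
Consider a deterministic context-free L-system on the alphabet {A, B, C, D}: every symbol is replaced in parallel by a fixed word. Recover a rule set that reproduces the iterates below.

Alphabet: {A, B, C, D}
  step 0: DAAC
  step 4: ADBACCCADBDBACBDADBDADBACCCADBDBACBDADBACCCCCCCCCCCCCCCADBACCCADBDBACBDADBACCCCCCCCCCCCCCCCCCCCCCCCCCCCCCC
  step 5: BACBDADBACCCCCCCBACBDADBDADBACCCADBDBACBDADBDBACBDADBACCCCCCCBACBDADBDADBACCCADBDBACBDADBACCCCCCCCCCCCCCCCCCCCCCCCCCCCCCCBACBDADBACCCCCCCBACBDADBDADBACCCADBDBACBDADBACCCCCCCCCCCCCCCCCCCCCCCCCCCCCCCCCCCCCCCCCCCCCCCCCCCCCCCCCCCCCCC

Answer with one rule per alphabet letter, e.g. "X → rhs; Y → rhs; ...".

  step 4 ⇒ step 5: ADBACCCADBDBACBDADBDADBACCCADBDBACBDADBACCCCCCCCCCCCCCCADBACCCADBDBACBDADBACCCCCCCCCCCCCCCCCCCCCCCCCCCCCCC ⇒ BAC·BD·AD·BAC·CC·CC·CC·BAC·BD·AD·BD·AD·BAC·CC·AD·BD·BAC·BD·AD·BD·BAC·BD·AD·BAC·CC·CC·CC·BAC·BD·AD·BD·AD·BAC·CC·AD·BD·BAC·BD·AD·BAC·CC·CC·CC·CC·CC·CC·CC·CC·CC·CC·CC·CC·CC·CC·CC·BAC·BD·AD·BAC·CC·CC·CC·BAC·BD·AD·BD·AD·BAC·CC·AD·BD·BAC·BD·AD·BAC·CC·CC·CC·CC·CC·CC·CC·CC·CC·CC·CC·CC·CC·CC·CC·CC·CC·CC·CC·CC·CC·CC·CC·CC·CC·CC·CC·CC·CC·CC·CC
    A ↦ BAC
    B ↦ AD
    C ↦ CC
    D ↦ BD

A->BAC, B->AD, C->CC, D->BD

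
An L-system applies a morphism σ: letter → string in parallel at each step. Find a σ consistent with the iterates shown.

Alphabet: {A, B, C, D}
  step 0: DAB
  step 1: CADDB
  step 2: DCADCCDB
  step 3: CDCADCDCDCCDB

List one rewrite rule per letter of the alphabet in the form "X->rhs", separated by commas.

A->AD, B->DB, C->DC, D->C

  step 2 ⇒ step 3: DCADCCDB ⇒ C·DC·AD·C·DC·DC·C·DB
    A ↦ AD
    B ↦ DB
    C ↦ DC
    D ↦ C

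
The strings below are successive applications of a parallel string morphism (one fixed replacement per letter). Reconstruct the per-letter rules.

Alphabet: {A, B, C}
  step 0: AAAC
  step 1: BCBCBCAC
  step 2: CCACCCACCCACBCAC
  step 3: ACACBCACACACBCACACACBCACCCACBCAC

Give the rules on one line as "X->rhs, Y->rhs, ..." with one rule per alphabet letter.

A->BC, B->CC, C->AC

  step 2 ⇒ step 3: CCACCCACCCACBCAC ⇒ AC·AC·BC·AC·AC·AC·BC·AC·AC·AC·BC·AC·CC·AC·BC·AC
    A ↦ BC
    B ↦ CC
    C ↦ AC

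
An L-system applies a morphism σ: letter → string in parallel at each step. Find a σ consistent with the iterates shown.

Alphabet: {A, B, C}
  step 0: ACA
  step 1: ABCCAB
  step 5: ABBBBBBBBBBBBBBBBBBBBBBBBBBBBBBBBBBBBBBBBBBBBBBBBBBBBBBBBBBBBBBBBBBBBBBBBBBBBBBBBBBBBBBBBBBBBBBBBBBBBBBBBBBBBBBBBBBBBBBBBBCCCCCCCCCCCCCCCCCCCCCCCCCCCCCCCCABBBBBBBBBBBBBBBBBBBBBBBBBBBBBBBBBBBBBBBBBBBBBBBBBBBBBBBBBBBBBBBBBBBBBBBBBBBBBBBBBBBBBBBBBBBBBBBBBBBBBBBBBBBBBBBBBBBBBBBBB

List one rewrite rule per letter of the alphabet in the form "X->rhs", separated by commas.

  step 0 ⇒ step 1: ACA ⇒ AB·CC·AB
    A ↦ AB
    C ↦ CC
    B ↦ BBB  (constrained at step 1)

A->AB, B->BBB, C->CC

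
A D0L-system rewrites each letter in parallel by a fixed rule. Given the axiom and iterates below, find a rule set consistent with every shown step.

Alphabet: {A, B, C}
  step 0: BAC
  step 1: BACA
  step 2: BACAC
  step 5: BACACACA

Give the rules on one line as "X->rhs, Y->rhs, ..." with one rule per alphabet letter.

A->C, B->BA, C->A

  step 1 ⇒ step 2: BACA ⇒ BA·C·A·C
    A ↦ C
    B ↦ BA
    C ↦ A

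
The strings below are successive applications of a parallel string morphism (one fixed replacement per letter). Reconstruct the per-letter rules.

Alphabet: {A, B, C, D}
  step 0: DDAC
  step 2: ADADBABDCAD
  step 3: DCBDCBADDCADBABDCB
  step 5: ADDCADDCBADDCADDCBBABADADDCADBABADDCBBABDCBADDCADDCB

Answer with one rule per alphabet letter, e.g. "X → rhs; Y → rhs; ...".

  step 2 ⇒ step 3: ADADBABDCAD ⇒ DC·B·DC·B·AD·DC·AD·B·AB·DC·B
    A ↦ DC
    B ↦ AD
    C ↦ AB
    D ↦ B

A->DC, B->AD, C->AB, D->B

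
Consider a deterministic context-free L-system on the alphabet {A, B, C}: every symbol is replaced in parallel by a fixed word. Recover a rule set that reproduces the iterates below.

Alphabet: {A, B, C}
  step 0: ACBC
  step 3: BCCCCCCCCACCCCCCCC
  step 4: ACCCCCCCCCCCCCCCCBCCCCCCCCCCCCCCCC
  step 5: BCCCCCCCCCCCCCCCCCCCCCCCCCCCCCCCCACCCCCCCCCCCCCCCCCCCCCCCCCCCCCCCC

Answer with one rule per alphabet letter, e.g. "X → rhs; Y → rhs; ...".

  step 4 ⇒ step 5: ACCCCCCCCCCCCCCCCBCCCCCCCCCCCCCCCC ⇒ B·CC·CC·CC·CC·CC·CC·CC·CC·CC·CC·CC·CC·CC·CC·CC·CC·A·CC·CC·CC·CC·CC·CC·CC·CC·CC·CC·CC·CC·CC·CC·CC·CC
    A ↦ B
    B ↦ A
    C ↦ CC

A->B, B->A, C->CC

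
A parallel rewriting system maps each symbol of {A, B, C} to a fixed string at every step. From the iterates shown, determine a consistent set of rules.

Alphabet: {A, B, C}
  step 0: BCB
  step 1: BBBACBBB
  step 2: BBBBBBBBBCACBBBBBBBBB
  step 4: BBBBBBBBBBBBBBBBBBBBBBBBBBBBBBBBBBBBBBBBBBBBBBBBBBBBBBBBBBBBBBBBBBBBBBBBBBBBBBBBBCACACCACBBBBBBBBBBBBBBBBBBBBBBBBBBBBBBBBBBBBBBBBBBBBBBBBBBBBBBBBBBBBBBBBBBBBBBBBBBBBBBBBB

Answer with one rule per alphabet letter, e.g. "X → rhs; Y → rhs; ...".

  step 1 ⇒ step 2: BBBACBBB ⇒ BBB·BBB·BBB·C·AC·BBB·BBB·BBB
    A ↦ C
    B ↦ BBB
    C ↦ AC

A->C, B->BBB, C->AC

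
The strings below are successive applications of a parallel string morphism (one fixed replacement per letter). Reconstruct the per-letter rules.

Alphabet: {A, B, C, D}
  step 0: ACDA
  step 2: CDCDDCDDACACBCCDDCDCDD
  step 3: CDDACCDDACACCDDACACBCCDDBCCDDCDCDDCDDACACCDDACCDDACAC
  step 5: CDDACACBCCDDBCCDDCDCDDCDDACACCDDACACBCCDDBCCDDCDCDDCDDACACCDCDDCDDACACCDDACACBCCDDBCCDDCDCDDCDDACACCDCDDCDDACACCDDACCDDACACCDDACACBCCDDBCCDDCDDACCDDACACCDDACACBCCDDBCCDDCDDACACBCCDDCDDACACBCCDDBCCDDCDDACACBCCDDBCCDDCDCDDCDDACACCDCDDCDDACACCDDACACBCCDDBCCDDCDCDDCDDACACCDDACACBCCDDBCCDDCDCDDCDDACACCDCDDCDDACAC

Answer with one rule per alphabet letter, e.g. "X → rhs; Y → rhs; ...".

A->BC, B->CD, C->CDD, D->AC

  step 2 ⇒ step 3: CDCDDCDDACACBCCDDCDCDD ⇒ CDD·AC·CDD·AC·AC·CDD·AC·AC·BC·CDD·BC·CDD·CD·CDD·CDD·AC·AC·CDD·AC·CDD·AC·AC
    A ↦ BC
    B ↦ CD
    C ↦ CDD
    D ↦ AC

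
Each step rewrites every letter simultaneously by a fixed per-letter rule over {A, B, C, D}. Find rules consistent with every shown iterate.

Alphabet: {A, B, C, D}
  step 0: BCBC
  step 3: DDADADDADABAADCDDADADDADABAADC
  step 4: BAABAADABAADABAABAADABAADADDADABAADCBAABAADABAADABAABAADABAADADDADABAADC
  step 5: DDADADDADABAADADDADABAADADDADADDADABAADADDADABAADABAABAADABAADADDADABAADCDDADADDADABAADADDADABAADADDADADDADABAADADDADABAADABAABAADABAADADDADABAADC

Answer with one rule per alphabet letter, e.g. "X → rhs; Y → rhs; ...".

  step 4 ⇒ step 5: BAABAADABAADABAABAADABAADADDADABAADCBAABAADABAADABAABAADABAADADDADABAADC ⇒ D·DA·DA·D·DA·DA·BAA·DA·D·DA·DA·BAA·DA·D·DA·DA·D·DA·DA·BAA·DA·D·DA·DA·BAA·DA·BAA·BAA·DA·BAA·DA·D·DA·DA·BAA·DC·D·DA·DA·D·DA·DA·BAA·DA·D·DA·DA·BAA·DA·D·DA·DA·D·DA·DA·BAA·DA·D·DA·DA·BAA·DA·BAA·BAA·DA·BAA·DA·D·DA·DA·BAA·DC
    A ↦ DA
    B ↦ D
    C ↦ DC
    D ↦ BAA

A->DA, B->D, C->DC, D->BAA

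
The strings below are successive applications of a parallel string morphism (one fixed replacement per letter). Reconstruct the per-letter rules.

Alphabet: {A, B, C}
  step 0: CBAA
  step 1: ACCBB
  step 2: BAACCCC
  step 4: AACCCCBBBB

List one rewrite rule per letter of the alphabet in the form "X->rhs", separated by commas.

A->B, B->CC, C->A

  step 1 ⇒ step 2: ACCBB ⇒ B·A·A·CC·CC
    A ↦ B
    B ↦ CC
    C ↦ A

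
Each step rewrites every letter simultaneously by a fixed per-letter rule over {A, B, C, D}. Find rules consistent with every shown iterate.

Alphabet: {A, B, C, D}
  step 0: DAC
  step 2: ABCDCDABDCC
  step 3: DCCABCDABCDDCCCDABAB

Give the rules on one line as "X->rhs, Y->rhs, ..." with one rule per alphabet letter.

  step 2 ⇒ step 3: ABCDCDABDCC ⇒ DC·C·AB·CD·AB·CD·DC·C·CD·AB·AB
    A ↦ DC
    B ↦ C
    C ↦ AB
    D ↦ CD

A->DC, B->C, C->AB, D->CD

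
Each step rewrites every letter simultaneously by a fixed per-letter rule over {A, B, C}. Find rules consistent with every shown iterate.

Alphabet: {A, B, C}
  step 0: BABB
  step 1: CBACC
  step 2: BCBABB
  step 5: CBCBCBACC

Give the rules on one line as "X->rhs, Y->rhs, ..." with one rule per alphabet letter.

  step 1 ⇒ step 2: CBACC ⇒ B·C·BA·B·B
    A ↦ BA
    B ↦ C
    C ↦ B

A->BA, B->C, C->B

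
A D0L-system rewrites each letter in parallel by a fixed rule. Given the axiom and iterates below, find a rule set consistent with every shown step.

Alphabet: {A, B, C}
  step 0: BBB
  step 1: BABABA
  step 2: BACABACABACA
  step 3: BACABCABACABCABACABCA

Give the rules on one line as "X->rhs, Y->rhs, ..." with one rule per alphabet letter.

A->CA, B->BA, C->B

  step 2 ⇒ step 3: BACABACABACA ⇒ BA·CA·B·CA·BA·CA·B·CA·BA·CA·B·CA
    A ↦ CA
    B ↦ BA
    C ↦ B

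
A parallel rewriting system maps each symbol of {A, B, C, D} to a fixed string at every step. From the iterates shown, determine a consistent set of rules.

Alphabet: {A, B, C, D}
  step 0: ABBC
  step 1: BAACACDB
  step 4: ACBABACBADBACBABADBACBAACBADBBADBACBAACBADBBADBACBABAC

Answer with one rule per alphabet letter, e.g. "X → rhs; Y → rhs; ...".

  step 0 ⇒ step 1: ABBC ⇒ BA·AC·AC·DB
    A ↦ BA
    B ↦ AC
    C ↦ DB
    D ↦ B  (constrained at step 1)

A->BA, B->AC, C->DB, D->B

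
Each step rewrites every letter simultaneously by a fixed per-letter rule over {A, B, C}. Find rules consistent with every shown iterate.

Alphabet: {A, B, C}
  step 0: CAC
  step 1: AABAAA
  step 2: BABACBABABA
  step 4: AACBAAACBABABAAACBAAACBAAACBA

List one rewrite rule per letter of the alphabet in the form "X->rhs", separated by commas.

  step 1 ⇒ step 2: AABAAA ⇒ BA·BA·C·BA·BA·BA
    A ↦ BA
    B ↦ C
  step 0 ⇒ step 1: CAC ⇒ AA·BA·AA
    C ↦ AA

A->BA, B->C, C->AA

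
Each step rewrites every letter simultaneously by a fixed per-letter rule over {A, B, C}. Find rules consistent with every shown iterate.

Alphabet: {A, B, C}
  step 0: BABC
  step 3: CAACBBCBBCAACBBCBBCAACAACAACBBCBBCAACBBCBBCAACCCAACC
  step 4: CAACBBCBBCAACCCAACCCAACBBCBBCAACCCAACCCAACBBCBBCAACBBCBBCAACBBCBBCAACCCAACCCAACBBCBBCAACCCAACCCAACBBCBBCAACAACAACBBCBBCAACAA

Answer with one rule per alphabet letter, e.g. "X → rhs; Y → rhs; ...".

A->CBB, B->C, C->CAA

  step 3 ⇒ step 4: CAACBBCBBCAACBBCBBCAACAACAACBBCBBCAACBBCBBCAACCCAACC ⇒ CAA·CBB·CBB·CAA·C·C·CAA·C·C·CAA·CBB·CBB·CAA·C·C·CAA·C·C·CAA·CBB·CBB·CAA·CBB·CBB·CAA·CBB·CBB·CAA·C·C·CAA·C·C·CAA·CBB·CBB·CAA·C·C·CAA·C·C·CAA·CBB·CBB·CAA·CAA·CAA·CBB·CBB·CAA·CAA
    A ↦ CBB
    B ↦ C
    C ↦ CAA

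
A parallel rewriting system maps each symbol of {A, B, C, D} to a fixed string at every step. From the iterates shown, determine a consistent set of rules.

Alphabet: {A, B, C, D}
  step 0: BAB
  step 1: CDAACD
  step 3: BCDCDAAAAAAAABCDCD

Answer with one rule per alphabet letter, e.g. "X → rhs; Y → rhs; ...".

A->AA, B->CD, C->DB, D->B

  step 0 ⇒ step 1: BAB ⇒ CD·AA·CD
    A ↦ AA
    B ↦ CD
    C ↦ DB  (constrained at step 1)
    D ↦ B  (constrained at step 1)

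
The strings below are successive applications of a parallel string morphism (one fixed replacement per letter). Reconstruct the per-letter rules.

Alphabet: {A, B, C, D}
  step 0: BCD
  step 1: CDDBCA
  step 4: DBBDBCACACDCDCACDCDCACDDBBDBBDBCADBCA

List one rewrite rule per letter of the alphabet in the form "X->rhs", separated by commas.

A->B, B->CD, C->DB, D->CA

  step 0 ⇒ step 1: BCD ⇒ CD·DB·CA
    B ↦ CD
    C ↦ DB
    D ↦ CA
    A ↦ B  (constrained at step 1)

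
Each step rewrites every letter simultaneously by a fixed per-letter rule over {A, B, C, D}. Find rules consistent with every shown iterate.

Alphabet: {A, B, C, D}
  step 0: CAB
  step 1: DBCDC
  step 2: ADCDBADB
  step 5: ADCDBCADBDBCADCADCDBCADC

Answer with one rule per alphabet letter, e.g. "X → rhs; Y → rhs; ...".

A->C, B->DC, C->DB, D->A

  step 1 ⇒ step 2: DBCDC ⇒ A·DC·DB·A·DB
    B ↦ DC
    C ↦ DB
    D ↦ A
  step 0 ⇒ step 1: CAB ⇒ DB·C·DC
    A ↦ C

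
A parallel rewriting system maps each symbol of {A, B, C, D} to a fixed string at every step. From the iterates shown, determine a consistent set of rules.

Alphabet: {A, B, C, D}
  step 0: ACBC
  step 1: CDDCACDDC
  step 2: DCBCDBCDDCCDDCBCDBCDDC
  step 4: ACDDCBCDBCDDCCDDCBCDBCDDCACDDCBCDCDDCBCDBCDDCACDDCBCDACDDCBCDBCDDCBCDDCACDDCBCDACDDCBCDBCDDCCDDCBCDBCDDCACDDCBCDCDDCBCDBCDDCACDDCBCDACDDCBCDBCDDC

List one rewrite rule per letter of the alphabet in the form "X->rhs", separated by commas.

A->CD, B->ACD, C->DC, D->BCD

  step 1 ⇒ step 2: CDDCACDDC ⇒ DC·BCD·BCD·DC·CD·DC·BCD·BCD·DC
    A ↦ CD
    C ↦ DC
    D ↦ BCD
  step 0 ⇒ step 1: ACBC ⇒ CD·DC·ACD·DC
    B ↦ ACD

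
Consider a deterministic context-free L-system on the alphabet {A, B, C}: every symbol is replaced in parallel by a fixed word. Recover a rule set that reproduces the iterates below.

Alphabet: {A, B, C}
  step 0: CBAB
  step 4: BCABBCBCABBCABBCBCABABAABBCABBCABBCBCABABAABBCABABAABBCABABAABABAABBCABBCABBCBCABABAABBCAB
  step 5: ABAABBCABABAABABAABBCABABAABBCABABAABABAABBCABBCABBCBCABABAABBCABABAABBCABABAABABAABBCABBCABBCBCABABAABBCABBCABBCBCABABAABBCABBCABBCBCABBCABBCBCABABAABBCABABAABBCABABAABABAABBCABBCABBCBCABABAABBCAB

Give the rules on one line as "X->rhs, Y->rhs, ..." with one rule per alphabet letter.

  step 4 ⇒ step 5: BCABBCBCABBCABBCBCABABAABBCABBCABBCBCABABAABBCABABAABBCABABAABABAABBCABBCABBCBCABABAABBCAB ⇒ AB·AAB·BC·AB·AB·AAB·AB·AAB·BC·AB·AB·AAB·BC·AB·AB·AAB·AB·AAB·BC·AB·BC·AB·BC·BC·AB·AB·AAB·BC·AB·AB·AAB·BC·AB·AB·AAB·AB·AAB·BC·AB·BC·AB·BC·BC·AB·AB·AAB·BC·AB·BC·AB·BC·BC·AB·AB·AAB·BC·AB·BC·AB·BC·BC·AB·BC·AB·BC·BC·AB·AB·AAB·BC·AB·AB·AAB·BC·AB·AB·AAB·AB·AAB·BC·AB·BC·AB·BC·BC·AB·AB·AAB·BC·AB
    A ↦ BC
    B ↦ AB
    C ↦ AAB

A->BC, B->AB, C->AAB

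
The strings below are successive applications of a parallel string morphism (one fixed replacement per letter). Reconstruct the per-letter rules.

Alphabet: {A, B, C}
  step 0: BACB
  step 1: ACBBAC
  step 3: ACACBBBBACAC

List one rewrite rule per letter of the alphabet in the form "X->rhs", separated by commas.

  step 0 ⇒ step 1: BACB ⇒ AC·B·B·AC
    A ↦ B
    B ↦ AC
    C ↦ B

A->B, B->AC, C->B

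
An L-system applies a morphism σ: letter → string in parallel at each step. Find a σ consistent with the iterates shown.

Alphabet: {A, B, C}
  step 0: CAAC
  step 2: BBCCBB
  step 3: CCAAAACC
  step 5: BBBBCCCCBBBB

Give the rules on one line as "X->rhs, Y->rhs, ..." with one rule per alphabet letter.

A->B, B->C, C->AA

  step 2 ⇒ step 3: BBCCBB ⇒ C·C·AA·AA·C·C
    B ↦ C
    C ↦ AA
    A ↦ B  (constrained at step 0)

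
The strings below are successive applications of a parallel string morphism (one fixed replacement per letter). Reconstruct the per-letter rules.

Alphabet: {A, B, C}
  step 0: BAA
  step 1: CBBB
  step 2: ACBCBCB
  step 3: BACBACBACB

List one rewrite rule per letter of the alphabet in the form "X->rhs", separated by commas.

A->B, B->CB, C->A

  step 2 ⇒ step 3: ACBCBCB ⇒ B·A·CB·A·CB·A·CB
    A ↦ B
    B ↦ CB
    C ↦ A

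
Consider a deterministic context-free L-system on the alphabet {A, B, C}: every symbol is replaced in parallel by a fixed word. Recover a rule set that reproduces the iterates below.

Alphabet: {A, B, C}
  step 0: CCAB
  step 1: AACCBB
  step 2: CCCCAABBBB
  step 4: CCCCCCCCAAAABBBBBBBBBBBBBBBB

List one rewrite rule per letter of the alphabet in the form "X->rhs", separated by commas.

  step 1 ⇒ step 2: AACCBB ⇒ CC·CC·A·A·BB·BB
    A ↦ CC
    B ↦ BB
    C ↦ A

A->CC, B->BB, C->A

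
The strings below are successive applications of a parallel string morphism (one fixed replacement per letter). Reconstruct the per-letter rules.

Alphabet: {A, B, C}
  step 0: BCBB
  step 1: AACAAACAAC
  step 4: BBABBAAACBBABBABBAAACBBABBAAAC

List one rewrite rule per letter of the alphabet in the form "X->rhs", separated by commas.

  step 0 ⇒ step 1: BCBB ⇒ AAC·A·AAC·AAC
    B ↦ AAC
    C ↦ A
    A ↦ B  (constrained at step 1)

A->B, B->AAC, C->A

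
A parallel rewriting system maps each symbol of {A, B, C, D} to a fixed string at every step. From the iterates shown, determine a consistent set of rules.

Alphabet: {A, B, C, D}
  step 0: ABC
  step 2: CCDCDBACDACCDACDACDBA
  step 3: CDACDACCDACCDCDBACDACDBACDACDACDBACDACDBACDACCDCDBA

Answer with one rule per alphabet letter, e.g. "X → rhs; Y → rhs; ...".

A->DBA, B->CDC, C->CDA, D->C

  step 2 ⇒ step 3: CCDCDBACDACCDACDACDBA ⇒ CDA·CDA·C·CDA·C·CDC·DBA·CDA·C·DBA·CDA·CDA·C·DBA·CDA·C·DBA·CDA·C·CDC·DBA
    A ↦ DBA
    B ↦ CDC
    C ↦ CDA
    D ↦ C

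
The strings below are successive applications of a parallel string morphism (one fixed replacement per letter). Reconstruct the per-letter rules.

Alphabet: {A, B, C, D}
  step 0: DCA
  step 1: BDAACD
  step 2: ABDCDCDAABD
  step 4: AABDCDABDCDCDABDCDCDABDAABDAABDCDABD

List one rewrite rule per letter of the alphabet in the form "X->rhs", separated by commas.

A->CD, B->A, C->AA, D->BD

  step 1 ⇒ step 2: BDAACD ⇒ A·BD·CD·CD·AA·BD
    A ↦ CD
    B ↦ A
    C ↦ AA
    D ↦ BD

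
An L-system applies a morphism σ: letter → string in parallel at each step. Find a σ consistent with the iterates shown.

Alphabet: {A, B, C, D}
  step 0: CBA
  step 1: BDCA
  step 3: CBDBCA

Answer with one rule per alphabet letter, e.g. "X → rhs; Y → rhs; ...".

  step 0 ⇒ step 1: CBA ⇒ B·D·CA
    A ↦ CA
    B ↦ D
    C ↦ B
    D ↦ C  (constrained at step 1)

A->CA, B->D, C->B, D->C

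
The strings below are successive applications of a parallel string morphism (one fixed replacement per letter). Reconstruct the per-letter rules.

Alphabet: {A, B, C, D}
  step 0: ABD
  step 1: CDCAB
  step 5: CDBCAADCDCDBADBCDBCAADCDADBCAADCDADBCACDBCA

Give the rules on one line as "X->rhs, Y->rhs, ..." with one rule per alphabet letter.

A->CD, B->CA, C->AD, D->B

  step 0 ⇒ step 1: ABD ⇒ CD·CA·B
    A ↦ CD
    B ↦ CA
    D ↦ B
    C ↦ AD  (constrained at step 1)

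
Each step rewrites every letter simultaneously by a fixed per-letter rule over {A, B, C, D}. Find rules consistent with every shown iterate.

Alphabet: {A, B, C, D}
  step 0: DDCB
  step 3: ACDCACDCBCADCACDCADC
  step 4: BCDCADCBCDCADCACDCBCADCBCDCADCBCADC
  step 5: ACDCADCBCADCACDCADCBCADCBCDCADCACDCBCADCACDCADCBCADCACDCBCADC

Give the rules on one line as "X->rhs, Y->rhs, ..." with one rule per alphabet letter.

A->BC, B->AC, C->DC, D->A

  step 4 ⇒ step 5: BCDCADCBCDCADCACDCBCADCBCDCADCBCADC ⇒ AC·DC·A·DC·BC·A·DC·AC·DC·A·DC·BC·A·DC·BC·DC·A·DC·AC·DC·BC·A·DC·AC·DC·A·DC·BC·A·DC·AC·DC·BC·A·DC
    A ↦ BC
    B ↦ AC
    C ↦ DC
    D ↦ A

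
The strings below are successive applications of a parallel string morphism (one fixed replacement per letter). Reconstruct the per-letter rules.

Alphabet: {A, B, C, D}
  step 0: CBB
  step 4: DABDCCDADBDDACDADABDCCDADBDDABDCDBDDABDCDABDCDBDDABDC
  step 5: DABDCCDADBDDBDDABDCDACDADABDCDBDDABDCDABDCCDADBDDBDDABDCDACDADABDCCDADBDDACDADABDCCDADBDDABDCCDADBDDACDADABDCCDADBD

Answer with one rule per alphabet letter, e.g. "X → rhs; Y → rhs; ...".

  step 4 ⇒ step 5: DABDCCDADBDDACDADABDCCDADBDDABDCDBDDABDCDABDCDBDDABDC ⇒ DA·BDC·C·DA·DBD·DBD·DA·BDC·DA·C·DA·DA·BDC·DBD·DA·BDC·DA·BDC·C·DA·DBD·DBD·DA·BDC·DA·C·DA·DA·BDC·C·DA·DBD·DA·C·DA·DA·BDC·C·DA·DBD·DA·BDC·C·DA·DBD·DA·C·DA·DA·BDC·C·DA·DBD
    A ↦ BDC
    B ↦ C
    C ↦ DBD
    D ↦ DA

A->BDC, B->C, C->DBD, D->DA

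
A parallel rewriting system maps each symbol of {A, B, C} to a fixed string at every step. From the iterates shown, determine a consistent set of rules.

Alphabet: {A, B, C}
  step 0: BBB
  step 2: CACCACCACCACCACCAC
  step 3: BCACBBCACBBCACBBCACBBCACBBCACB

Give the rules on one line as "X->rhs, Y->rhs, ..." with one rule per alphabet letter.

  step 2 ⇒ step 3: CACCACCACCACCACCAC ⇒ B·CAC·B·B·CAC·B·B·CAC·B·B·CAC·B·B·CAC·B·B·CAC·B
    A ↦ CAC
    C ↦ B
    B ↦ AA  (constrained at step 0)

A->CAC, B->AA, C->B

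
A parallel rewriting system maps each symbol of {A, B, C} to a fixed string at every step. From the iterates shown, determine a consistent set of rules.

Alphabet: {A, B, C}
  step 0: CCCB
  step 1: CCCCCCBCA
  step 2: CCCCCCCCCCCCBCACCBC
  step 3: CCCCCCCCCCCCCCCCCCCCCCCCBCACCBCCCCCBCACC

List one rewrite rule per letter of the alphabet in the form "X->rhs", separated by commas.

A->BC, B->BCA, C->CC

  step 2 ⇒ step 3: CCCCCCCCCCCCBCACCBC ⇒ CC·CC·CC·CC·CC·CC·CC·CC·CC·CC·CC·CC·BCA·CC·BC·CC·CC·BCA·CC
    A ↦ BC
    B ↦ BCA
    C ↦ CC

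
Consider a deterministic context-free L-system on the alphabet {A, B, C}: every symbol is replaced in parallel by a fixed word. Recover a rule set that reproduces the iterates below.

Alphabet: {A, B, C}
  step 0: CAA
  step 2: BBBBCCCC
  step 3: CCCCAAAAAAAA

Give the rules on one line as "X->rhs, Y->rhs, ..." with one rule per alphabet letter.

A->BB, B->C, C->AA

  step 2 ⇒ step 3: BBBBCCCC ⇒ C·C·C·C·AA·AA·AA·AA
    B ↦ C
    C ↦ AA
    A ↦ BB  (constrained at step 0)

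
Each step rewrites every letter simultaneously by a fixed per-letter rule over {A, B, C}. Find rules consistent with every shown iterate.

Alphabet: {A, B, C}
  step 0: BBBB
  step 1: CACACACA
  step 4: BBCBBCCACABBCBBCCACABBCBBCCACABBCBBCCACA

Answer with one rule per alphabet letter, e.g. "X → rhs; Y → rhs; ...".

A->C, B->CA, C->BB

  step 0 ⇒ step 1: BBBB ⇒ CA·CA·CA·CA
    B ↦ CA
    A ↦ C  (constrained at step 1)
    C ↦ BB  (constrained at step 1)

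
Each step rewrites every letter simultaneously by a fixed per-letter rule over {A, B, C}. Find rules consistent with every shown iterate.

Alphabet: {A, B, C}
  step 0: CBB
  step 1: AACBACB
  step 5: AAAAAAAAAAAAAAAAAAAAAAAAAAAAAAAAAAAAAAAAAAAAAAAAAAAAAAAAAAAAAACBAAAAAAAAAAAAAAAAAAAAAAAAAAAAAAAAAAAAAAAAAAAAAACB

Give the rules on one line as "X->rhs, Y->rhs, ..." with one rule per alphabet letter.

A->AA, B->ACB, C->A

  step 0 ⇒ step 1: CBB ⇒ A·ACB·ACB
    B ↦ ACB
    C ↦ A
    A ↦ AA  (constrained at step 1)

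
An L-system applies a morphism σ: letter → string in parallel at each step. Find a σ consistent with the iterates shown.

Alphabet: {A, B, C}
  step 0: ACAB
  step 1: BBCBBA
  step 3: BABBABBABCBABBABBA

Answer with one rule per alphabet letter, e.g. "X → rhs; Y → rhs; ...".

  step 0 ⇒ step 1: ACAB ⇒ B·BC·B·BA
    A ↦ B
    B ↦ BA
    C ↦ BC

A->B, B->BA, C->BC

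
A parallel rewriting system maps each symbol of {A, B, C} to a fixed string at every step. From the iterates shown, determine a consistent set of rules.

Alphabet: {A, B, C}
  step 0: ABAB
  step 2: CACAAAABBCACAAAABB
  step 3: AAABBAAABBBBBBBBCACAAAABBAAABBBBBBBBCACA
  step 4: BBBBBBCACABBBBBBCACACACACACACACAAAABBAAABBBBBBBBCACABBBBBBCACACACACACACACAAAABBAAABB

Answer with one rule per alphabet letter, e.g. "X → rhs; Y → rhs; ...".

A->BB, B->CA, C->AAA

  step 3 ⇒ step 4: AAABBAAABBBBBBBBCACAAAABBAAABBBBBBBBCACA ⇒ BB·BB·BB·CA·CA·BB·BB·BB·CA·CA·CA·CA·CA·CA·CA·CA·AAA·BB·AAA·BB·BB·BB·BB·CA·CA·BB·BB·BB·CA·CA·CA·CA·CA·CA·CA·CA·AAA·BB·AAA·BB
    A ↦ BB
    B ↦ CA
    C ↦ AAA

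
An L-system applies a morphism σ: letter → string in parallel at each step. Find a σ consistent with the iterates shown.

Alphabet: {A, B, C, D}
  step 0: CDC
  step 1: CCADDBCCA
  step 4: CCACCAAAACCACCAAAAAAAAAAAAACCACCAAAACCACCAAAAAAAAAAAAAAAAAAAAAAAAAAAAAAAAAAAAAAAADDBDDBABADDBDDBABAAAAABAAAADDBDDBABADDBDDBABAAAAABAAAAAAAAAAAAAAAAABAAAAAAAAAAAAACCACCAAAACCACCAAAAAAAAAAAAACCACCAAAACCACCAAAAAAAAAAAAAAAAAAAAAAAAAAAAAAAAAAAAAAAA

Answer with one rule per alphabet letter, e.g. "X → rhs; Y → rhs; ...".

  step 0 ⇒ step 1: CDC ⇒ CCA·DDB·CCA
    C ↦ CCA
    D ↦ DDB
    A ↦ AAA  (constrained at step 1)
    B ↦ ABA  (constrained at step 1)

A->AAA, B->ABA, C->CCA, D->DDB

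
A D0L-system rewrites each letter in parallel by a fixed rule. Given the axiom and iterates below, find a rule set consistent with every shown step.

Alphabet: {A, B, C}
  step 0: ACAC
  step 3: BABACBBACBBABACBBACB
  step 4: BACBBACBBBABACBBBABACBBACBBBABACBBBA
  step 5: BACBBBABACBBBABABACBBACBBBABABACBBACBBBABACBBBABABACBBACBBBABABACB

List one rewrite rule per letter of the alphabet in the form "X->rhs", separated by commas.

A->CB, B->BA, C->B

  step 4 ⇒ step 5: BACBBACBBBABACBBBABACBBACBBBABACBBBA ⇒ BA·CB·B·BA·BA·CB·B·BA·BA·BA·CB·BA·CB·B·BA·BA·BA·CB·BA·CB·B·BA·BA·CB·B·BA·BA·BA·CB·BA·CB·B·BA·BA·BA·CB
    A ↦ CB
    B ↦ BA
    C ↦ B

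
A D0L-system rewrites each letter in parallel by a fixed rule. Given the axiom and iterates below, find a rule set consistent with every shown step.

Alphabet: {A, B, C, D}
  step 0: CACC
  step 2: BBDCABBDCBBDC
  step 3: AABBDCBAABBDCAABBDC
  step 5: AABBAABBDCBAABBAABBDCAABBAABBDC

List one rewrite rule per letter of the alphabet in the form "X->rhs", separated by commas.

A->B, B->A, C->DC, D->BB

  step 2 ⇒ step 3: BBDCABBDCBBDC ⇒ A·A·BB·DC·B·A·A·BB·DC·A·A·BB·DC
    A ↦ B
    B ↦ A
    C ↦ DC
    D ↦ BB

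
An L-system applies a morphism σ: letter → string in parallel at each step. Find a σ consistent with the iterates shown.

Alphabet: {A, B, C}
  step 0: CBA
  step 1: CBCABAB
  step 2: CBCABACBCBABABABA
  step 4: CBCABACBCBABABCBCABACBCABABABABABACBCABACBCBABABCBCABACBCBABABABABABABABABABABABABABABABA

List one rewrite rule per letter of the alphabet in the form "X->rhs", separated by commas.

A->B, B->ABA, C->CBC

  step 1 ⇒ step 2: CBCABAB ⇒ CBC·ABA·CBC·B·ABA·B·ABA
    A ↦ B
    B ↦ ABA
    C ↦ CBC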